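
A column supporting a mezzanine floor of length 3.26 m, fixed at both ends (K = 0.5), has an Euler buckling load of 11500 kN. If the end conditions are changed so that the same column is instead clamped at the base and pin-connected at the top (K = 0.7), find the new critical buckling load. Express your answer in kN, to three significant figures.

P_cr ≈ 5870 kN

P_cr ∝ 1/K², so P_cr,new = P_cr,old × (K_old/K_new)² = 11500 × (0.5/0.7)²
= 11500 × 0.5102 = 5870 kN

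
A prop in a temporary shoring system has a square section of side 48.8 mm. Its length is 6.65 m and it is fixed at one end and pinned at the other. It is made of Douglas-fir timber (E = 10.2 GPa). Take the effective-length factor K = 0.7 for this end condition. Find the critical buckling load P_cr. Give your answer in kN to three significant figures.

P_cr ≈ 2.20 kN

I = a⁴/12 = 48.8⁴/12 = 4.726×10^5 mm⁴
I = 4.726×10^5 mm⁴ = 4.726×10^-7 m⁴
Effective length L_e = K·L = 0.7 × 6.65 = 4.655 m
P_cr = π²EI / L_e² = π² × 10.2×10⁹ × 4.726×10^-7 / 4.655² = 2.196×10^3 N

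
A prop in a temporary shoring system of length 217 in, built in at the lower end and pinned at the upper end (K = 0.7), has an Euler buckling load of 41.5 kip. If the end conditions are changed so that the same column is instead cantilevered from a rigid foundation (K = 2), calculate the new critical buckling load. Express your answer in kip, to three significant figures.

P_cr ≈ 5.08 kip

P_cr ∝ 1/K², so P_cr,new = P_cr,old × (K_old/K_new)² = 41.5 × (0.7/2)²
= 41.5 × 0.1225 = 5.08 kip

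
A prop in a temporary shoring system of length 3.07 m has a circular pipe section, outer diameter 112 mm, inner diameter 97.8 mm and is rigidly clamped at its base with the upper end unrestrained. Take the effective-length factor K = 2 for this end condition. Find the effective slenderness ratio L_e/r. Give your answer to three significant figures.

d_o = 112 mm, d_i = 97.8 mm
I = π(d_o⁴ − d_i⁴)/64 = π(112⁴ − 97.80⁴)/64 = 3.233×10^6 mm⁴
A = 2.340×10^3 mm²;  r_min = √(I/A) = √(3.233×10^6/2.340×10^3) = 37.17 mm
L_e = K·L = 2 × 3.07 m = 6.140 m = 6140.0 mm
λ = L_e / r_min = 6140.0 / 37.17 = 165

λ ≈ 165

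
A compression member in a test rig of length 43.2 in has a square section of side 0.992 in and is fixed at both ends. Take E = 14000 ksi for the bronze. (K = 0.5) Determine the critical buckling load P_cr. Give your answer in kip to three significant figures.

P_cr ≈ 23.9 kip

I = a⁴/12 = 0.992⁴/12 = 8.070×10^-2 in⁴
Effective length L_e = K·L = 0.5 × 43.2 = 21.60 in
P_cr = π²EI / L_e² = π² × 14000×10³ × 8.070×10^-2 / 21.60² = 2.390×10^4 lb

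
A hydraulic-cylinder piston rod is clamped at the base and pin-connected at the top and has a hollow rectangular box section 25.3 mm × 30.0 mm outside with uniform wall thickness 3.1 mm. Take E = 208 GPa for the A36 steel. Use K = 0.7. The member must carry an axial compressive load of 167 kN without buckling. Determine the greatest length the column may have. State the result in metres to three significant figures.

L_max ≈ 0.818 m

Inner dimensions: h_i = 30.0 − 2×3.1 = 23.80 mm, b_i = 25.3 − 2×3.1 = 19.10 mm
Weak-axis I_min = (h_o·b_o³ − h_i·b_i³)/12 with b_o = 25.3, b_i = 19.10 mm (shorter outer/inner sides).
I_min = (30.0×25.3³ − 23.80×19.10³)/12 = 2.667×10^4 mm⁴
I = 2.667×10^-8 m⁴
At the buckling limit P_cr = P = 1.670×10^5 N
From P_cr = π²EI/(K·L)²:  L = (1/K)·√(π²EI/P_cr) = (1/0.7)·√(π²×2.08×10^11×2.667×10^-8/1.670×10^5)
L = 0.818 m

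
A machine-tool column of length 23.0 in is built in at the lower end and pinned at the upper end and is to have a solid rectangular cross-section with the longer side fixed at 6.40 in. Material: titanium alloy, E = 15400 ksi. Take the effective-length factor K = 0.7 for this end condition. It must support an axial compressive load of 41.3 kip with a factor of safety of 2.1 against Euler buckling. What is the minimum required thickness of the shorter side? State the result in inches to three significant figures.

b ≈ 0.652 in

Required P_cr = n·P = 2.1 × 41.3 = 86.73 kip
L_e = K·L = 0.7 × 23.0 = 16.10 in
Required I = P_cr·L_e²/(π²E) = 8.673×10^4 × 16.10² / (π² × 1.54×10^7) = 0.1479 in⁴
Rectangle, weak axis: I_min = h·b³/12 with h = 6.40 in fixed  ⇒  b = (12I/h)^(1/3) = 0.652 in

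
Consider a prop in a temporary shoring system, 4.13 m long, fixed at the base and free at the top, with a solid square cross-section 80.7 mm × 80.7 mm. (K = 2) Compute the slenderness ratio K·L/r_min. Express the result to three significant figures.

λ ≈ 355

I = a⁴/12 = 80.7⁴/12 = 3.534×10^6 mm⁴
A = 6.512×10^3 mm²;  r_min = √(I/A) = √(3.534×10^6/6.512×10^3) = 23.30 mm
L_e = K·L = 2 × 4.13 m = 8.260 m = 8260.0 mm
λ = L_e / r_min = 8260.0 / 23.30 = 355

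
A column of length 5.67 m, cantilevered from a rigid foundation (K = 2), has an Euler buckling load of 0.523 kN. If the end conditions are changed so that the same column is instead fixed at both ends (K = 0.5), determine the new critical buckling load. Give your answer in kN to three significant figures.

P_cr ≈ 8.37 kN

P_cr ∝ 1/K², so P_cr,new = P_cr,old × (K_old/K_new)² = 0.523 × (2/0.5)²
= 0.523 × 16.00 = 8.37 kN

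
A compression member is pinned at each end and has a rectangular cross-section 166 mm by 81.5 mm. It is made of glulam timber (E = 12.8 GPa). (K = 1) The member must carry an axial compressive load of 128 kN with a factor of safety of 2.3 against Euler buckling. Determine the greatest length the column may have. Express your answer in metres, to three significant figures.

Buckling occurs about the weak axis: I_min = h·b³/12 with b = 81.5 mm (the shorter side).
I_min = 166×81.5³/12 = 7.489×10^6 mm⁴
I = 7.489×10^-6 m⁴
Required critical load P_cr = n·P = 2.3 × 128 = 294.4 kN = 2.944×10^5 N
From P_cr = π²EI/(K·L)²:  L = (1/K)·√(π²EI/P_cr) = (1/1)·√(π²×1.28×10^10×7.489×10^-6/2.944×10^5)
L = 1.79 m

L_max ≈ 1.79 m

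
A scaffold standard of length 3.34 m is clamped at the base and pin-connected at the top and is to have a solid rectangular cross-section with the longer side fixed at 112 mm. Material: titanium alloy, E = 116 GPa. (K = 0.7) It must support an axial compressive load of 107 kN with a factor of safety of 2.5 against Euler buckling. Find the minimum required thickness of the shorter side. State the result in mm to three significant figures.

b ≈ 51.5 mm

Required P_cr = n·P = 2.5 × 107 = 267.5 kN
L_e = K·L = 0.7 × 3.34 = 2.338 m
Required I = P_cr·L_e²/(π²E) = 2.675×10^5 × 2.338² / (π² × 1.16×10^11) = 1.277×10^-6 m⁴
I_req = 1.277×10^6 mm⁴
Rectangle, weak axis: I_min = h·b³/12 with h = 112 mm fixed  ⇒  b = (12I/h)^(1/3) = 51.5 mm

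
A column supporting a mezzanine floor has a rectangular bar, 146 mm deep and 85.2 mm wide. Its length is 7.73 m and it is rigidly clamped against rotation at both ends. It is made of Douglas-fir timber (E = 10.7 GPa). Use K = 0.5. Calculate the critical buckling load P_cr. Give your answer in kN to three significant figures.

Buckling occurs about the weak axis: I_min = h·b³/12 with b = 85.2 mm (the shorter side).
I_min = 146×85.2³/12 = 7.525×10^6 mm⁴
I = 7.525×10^6 mm⁴ = 7.525×10^-6 m⁴
Effective length L_e = K·L = 0.5 × 7.73 = 3.865 m
P_cr = π²EI / L_e² = π² × 10.7×10⁹ × 7.525×10^-6 / 3.865² = 5.320×10^4 N

P_cr ≈ 53.2 kN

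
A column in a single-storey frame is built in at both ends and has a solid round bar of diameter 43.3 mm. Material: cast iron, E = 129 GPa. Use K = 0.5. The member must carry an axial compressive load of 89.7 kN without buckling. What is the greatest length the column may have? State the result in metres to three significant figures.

L_max ≈ 3.13 m

I = πd⁴/64 = π×43.3⁴/64 = 1.726×10^5 mm⁴
I = 1.726×10^-7 m⁴
At the buckling limit P_cr = P = 8.970×10^4 N
From P_cr = π²EI/(K·L)²:  L = (1/K)·√(π²EI/P_cr) = (1/0.5)·√(π²×1.29×10^11×1.726×10^-7/8.970×10^4)
L = 3.13 m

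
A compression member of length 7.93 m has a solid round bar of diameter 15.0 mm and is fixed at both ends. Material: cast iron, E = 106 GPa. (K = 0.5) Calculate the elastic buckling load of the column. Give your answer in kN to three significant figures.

I = πd⁴/64 = π×15.0⁴/64 = 2.485×10^3 mm⁴
I = 2.485×10^3 mm⁴ = 2.485×10^-9 m⁴
Effective length L_e = K·L = 0.5 × 7.93 = 3.965 m
P_cr = π²EI / L_e² = π² × 106×10⁹ × 2.485×10^-9 / 3.965² = 165.4 N

P_cr ≈ 0.165 kN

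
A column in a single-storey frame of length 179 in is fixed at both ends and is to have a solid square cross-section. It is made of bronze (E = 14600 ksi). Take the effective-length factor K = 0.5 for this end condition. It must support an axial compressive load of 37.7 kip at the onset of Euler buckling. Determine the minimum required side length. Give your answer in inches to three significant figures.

L_e = K·L = 0.5 × 179 = 89.50 in
Required I = P_cr·L_e²/(π²E) = 3.770×10^4 × 89.50² / (π² × 1.46×10^7) = 2.096 in⁴
Solid square: I = a⁴/12  ⇒  a = (12I)^(1/4) = (12×2.096)^(1/4) = 2.24 in

a ≈ 2.24 in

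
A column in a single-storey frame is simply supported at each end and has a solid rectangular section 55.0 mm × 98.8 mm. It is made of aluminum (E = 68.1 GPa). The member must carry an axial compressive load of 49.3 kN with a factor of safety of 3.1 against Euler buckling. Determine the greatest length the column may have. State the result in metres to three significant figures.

L_max ≈ 2.45 m

Buckling occurs about the weak axis: I_min = h·b³/12 with b = 55.0 mm (the shorter side).
I_min = 98.8×55.0³/12 = 1.370×10^6 mm⁴
I = 1.370×10^-6 m⁴
Required critical load P_cr = n·P = 3.1 × 49.3 = 152.8 kN = 1.528×10^5 N
From P_cr = π²EI/(K·L)²:  L = (1/K)·√(π²EI/P_cr) = (1/1)·√(π²×6.81×10^10×1.370×10^-6/1.528×10^5)
L = 2.45 m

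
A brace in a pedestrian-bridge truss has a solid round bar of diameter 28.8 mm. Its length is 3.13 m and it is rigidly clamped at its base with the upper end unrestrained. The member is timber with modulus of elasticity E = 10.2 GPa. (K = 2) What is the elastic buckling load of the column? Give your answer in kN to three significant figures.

P_cr ≈ 0.0868 kN

I = πd⁴/64 = π×28.8⁴/64 = 3.377×10^4 mm⁴
I = 3.377×10^4 mm⁴ = 3.377×10^-8 m⁴
Effective length L_e = K·L = 2 × 3.13 = 6.260 m
P_cr = π²EI / L_e² = π² × 10.2×10⁹ × 3.377×10^-8 / 6.260² = 86.75 N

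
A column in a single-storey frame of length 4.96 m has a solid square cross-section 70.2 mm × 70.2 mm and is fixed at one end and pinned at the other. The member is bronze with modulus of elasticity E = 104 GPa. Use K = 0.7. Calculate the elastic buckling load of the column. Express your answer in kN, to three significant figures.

P_cr ≈ 172 kN

I = a⁴/12 = 70.2⁴/12 = 2.024×10^6 mm⁴
I = 2.024×10^6 mm⁴ = 2.024×10^-6 m⁴
Effective length L_e = K·L = 0.7 × 4.96 = 3.472 m
P_cr = π²EI / L_e² = π² × 104×10⁹ × 2.024×10^-6 / 3.472² = 1.723×10^5 N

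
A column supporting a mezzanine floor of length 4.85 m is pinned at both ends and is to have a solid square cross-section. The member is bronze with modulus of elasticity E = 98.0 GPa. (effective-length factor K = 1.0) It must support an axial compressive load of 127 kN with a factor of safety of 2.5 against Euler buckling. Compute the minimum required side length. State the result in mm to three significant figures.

a ≈ 98.1 mm

Required P_cr = n·P = 2.5 × 127 = 317.5 kN
L_e = K·L = 1 × 4.85 = 4.850 m
Required I = P_cr·L_e²/(π²E) = 3.175×10^5 × 4.850² / (π² × 9.80×10^10) = 7.721×10^-6 m⁴
I_req = 7.721×10^6 mm⁴
Solid square: I = a⁴/12  ⇒  a = (12I)^(1/4) = (12×7.721×10^6)^(1/4) = 98.1 mm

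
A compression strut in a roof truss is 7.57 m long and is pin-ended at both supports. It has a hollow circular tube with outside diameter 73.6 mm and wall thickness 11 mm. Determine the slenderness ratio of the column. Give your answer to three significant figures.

Inner diameter d_i = 73.6 − 2×11 = 51.60 mm
I = π(d_o⁴ − d_i⁴)/64 = π(73.6⁴ − 51.60⁴)/64 = 1.092×10^6 mm⁴
A = 2.163×10^3 mm²;  r_min = √(I/A) = √(1.092×10^6/2.163×10^3) = 22.47 mm
L_e = K·L = 1 × 7.57 m = 7.570 m = 7570.0 mm
λ = L_e / r_min = 7570.0 / 22.47 = 337

λ ≈ 337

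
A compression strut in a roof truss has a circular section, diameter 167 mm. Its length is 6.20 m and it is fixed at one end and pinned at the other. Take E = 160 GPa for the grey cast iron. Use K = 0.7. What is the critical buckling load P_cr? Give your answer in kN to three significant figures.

I = πd⁴/64 = π×167⁴/64 = 3.818×10^7 mm⁴
I = 3.818×10^7 mm⁴ = 3.818×10^-5 m⁴
Effective length L_e = K·L = 0.7 × 6.20 = 4.340 m
P_cr = π²EI / L_e² = π² × 160×10⁹ × 3.818×10^-5 / 4.340² = 3.201×10^6 N

P_cr ≈ 3200 kN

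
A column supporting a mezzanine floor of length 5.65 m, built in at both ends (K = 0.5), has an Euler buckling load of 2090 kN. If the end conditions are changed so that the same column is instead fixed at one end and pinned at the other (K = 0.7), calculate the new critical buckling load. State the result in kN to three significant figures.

P_cr ≈ 1070 kN

P_cr ∝ 1/K², so P_cr,new = P_cr,old × (K_old/K_new)² = 2090 × (0.5/0.7)²
= 2090 × 0.5102 = 1070 kN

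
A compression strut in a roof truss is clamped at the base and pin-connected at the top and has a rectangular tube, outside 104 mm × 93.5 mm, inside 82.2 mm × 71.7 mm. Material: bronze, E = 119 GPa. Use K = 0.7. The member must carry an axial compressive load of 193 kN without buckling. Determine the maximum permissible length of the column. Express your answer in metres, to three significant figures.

L_max ≈ 7.52 m

Weak-axis I_min = (h_o·b_o³ − h_i·b_i³)/12 with b_o = 93.5, b_i = 71.70 mm (shorter outer/inner sides).
I_min = (104×93.5³ − 82.20×71.70³)/12 = 4.559×10^6 mm⁴
I = 4.559×10^-6 m⁴
At the buckling limit P_cr = P = 1.930×10^5 N
From P_cr = π²EI/(K·L)²:  L = (1/K)·√(π²EI/P_cr) = (1/0.7)·√(π²×1.19×10^11×4.559×10^-6/1.930×10^5)
L = 7.52 m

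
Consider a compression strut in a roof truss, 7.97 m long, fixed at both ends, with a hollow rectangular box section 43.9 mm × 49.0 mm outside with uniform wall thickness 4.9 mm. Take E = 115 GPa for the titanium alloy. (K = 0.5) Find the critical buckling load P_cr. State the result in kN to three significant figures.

Inner dimensions: h_i = 49.0 − 2×4.9 = 39.20 mm, b_i = 43.9 − 2×4.9 = 34.10 mm
Weak-axis I_min = (h_o·b_o³ − h_i·b_i³)/12 with b_o = 43.9, b_i = 34.10 mm (shorter outer/inner sides).
I_min = (49.0×43.9³ − 39.20×34.10³)/12 = 2.159×10^5 mm⁴
I = 2.159×10^5 mm⁴ = 2.159×10^-7 m⁴
Effective length L_e = K·L = 0.5 × 7.97 = 3.985 m
P_cr = π²EI / L_e² = π² × 115×10⁹ × 2.159×10^-7 / 3.985² = 1.543×10^4 N

P_cr ≈ 15.4 kN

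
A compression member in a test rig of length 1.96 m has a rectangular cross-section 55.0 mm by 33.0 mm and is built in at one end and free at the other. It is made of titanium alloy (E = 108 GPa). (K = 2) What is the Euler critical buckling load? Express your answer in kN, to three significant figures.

Buckling occurs about the weak axis: I_min = h·b³/12 with b = 33.0 mm (the shorter side).
I_min = 55.0×33.0³/12 = 1.647×10^5 mm⁴
I = 1.647×10^5 mm⁴ = 1.647×10^-7 m⁴
Effective length L_e = K·L = 2 × 1.96 = 3.920 m
P_cr = π²EI / L_e² = π² × 108×10⁹ × 1.647×10^-7 / 3.920² = 1.143×10^4 N

P_cr ≈ 11.4 kN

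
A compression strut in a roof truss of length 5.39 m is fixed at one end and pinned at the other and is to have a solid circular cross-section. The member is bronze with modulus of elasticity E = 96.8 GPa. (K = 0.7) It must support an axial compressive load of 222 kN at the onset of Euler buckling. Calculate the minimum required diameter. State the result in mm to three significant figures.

L_e = K·L = 0.7 × 5.39 = 3.773 m
Required I = P_cr·L_e²/(π²E) = 2.220×10^5 × 3.773² / (π² × 9.68×10^10) = 3.308×10^-6 m⁴
I_req = 3.308×10^6 mm⁴
Solid circle: I = πd⁴/64  ⇒  d = (64I/π)^(1/4) = (64×3.308×10^6/π)^(1/4) = 90.6 mm

d ≈ 90.6 mm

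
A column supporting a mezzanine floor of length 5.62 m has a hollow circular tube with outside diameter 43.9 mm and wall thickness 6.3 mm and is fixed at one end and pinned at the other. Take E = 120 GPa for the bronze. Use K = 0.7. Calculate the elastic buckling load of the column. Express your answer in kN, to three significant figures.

P_cr ≈ 10.3 kN

Inner diameter d_i = 43.9 − 2×6.3 = 31.30 mm
I = π(d_o⁴ − d_i⁴)/64 = π(43.9⁴ − 31.30⁴)/64 = 1.352×10^5 mm⁴
I = 1.352×10^5 mm⁴ = 1.352×10^-7 m⁴
Effective length L_e = K·L = 0.7 × 5.62 = 3.934 m
P_cr = π²EI / L_e² = π² × 120×10⁹ × 1.352×10^-7 / 3.934² = 1.035×10^4 N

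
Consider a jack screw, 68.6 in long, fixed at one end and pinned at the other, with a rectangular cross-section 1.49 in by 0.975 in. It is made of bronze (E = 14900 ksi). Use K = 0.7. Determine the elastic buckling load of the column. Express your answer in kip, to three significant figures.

Buckling occurs about the weak axis: I_min = h·b³/12 with b = 0.975 in (the shorter side).
I_min = 1.49×0.975³/12 = 0.1151 in⁴
Effective length L_e = K·L = 0.7 × 68.6 = 48.02 in
P_cr = π²EI / L_e² = π² × 14900×10³ × 0.1151 / 48.02² = 7.339×10^3 lb

P_cr ≈ 7.34 kip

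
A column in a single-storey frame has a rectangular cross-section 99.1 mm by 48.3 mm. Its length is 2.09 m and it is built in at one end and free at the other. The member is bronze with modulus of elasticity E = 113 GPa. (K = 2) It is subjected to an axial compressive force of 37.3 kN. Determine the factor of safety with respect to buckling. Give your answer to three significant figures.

n ≈ 1.59

Buckling occurs about the weak axis: I_min = h·b³/12 with b = 48.3 mm (the shorter side).
I_min = 99.1×48.3³/12 = 9.305×10^5 mm⁴
I = 9.305×10^5 mm⁴ = 9.305×10^-7 m⁴
Effective length L_e = K·L = 2 × 2.09 = 4.180 m
P_cr = π²EI / L_e² = π² × 113×10⁹ × 9.305×10^-7 / 4.180² = 5.940×10^4 N
Factor of safety n = P_cr / P = 59.396 / 37.3 = 1.59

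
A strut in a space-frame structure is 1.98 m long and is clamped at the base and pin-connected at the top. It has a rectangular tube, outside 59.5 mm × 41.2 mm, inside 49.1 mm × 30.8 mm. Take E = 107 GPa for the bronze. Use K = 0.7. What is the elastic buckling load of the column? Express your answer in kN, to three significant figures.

P_cr ≈ 125 kN

Weak-axis I_min = (h_o·b_o³ − h_i·b_i³)/12 with b_o = 41.2, b_i = 30.80 mm (shorter outer/inner sides).
I_min = (59.5×41.2³ − 49.10×30.80³)/12 = 2.272×10^5 mm⁴
I = 2.272×10^5 mm⁴ = 2.272×10^-7 m⁴
Effective length L_e = K·L = 0.7 × 1.98 = 1.386 m
P_cr = π²EI / L_e² = π² × 107×10⁹ × 2.272×10^-7 / 1.386² = 1.249×10^5 N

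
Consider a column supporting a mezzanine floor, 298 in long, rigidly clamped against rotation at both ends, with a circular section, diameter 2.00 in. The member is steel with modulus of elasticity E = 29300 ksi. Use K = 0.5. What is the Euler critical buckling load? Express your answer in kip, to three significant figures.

I = πd⁴/64 = π×2.00⁴/64 = 0.7854 in⁴
Effective length L_e = K·L = 0.5 × 298 = 149.0 in
P_cr = π²EI / L_e² = π² × 29300×10³ × 0.7854 / 149.0² = 1.023×10^4 lb

P_cr ≈ 10.2 kip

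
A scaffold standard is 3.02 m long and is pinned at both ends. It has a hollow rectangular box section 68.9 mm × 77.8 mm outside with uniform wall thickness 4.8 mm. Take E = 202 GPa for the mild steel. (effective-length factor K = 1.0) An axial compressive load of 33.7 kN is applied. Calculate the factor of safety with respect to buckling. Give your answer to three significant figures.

n ≈ 6.07

Inner dimensions: h_i = 77.8 − 2×4.8 = 68.20 mm, b_i = 68.9 − 2×4.8 = 59.30 mm
Weak-axis I_min = (h_o·b_o³ − h_i·b_i³)/12 with b_o = 68.9, b_i = 59.30 mm (shorter outer/inner sides).
I_min = (77.8×68.9³ − 68.20×59.30³)/12 = 9.355×10^5 mm⁴
I = 9.355×10^5 mm⁴ = 9.355×10^-7 m⁴
Effective length L_e = K·L = 1 × 3.02 = 3.020 m
P_cr = π²EI / L_e² = π² × 202×10⁹ × 9.355×10^-7 / 3.020² = 2.045×10^5 N
Factor of safety n = P_cr / P = 204.48 / 33.7 = 6.07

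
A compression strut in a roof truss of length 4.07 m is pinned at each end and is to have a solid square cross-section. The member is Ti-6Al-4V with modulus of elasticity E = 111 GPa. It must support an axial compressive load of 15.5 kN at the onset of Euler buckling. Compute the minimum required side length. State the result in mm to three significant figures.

L_e = K·L = 1 × 4.07 = 4.070 m
Required I = P_cr·L_e²/(π²E) = 1.550×10^4 × 4.070² / (π² × 1.11×10^11) = 2.344×10^-7 m⁴
I_req = 2.344×10^5 mm⁴
Solid square: I = a⁴/12  ⇒  a = (12I)^(1/4) = (12×2.344×10^5)^(1/4) = 41.0 mm

a ≈ 41.0 mm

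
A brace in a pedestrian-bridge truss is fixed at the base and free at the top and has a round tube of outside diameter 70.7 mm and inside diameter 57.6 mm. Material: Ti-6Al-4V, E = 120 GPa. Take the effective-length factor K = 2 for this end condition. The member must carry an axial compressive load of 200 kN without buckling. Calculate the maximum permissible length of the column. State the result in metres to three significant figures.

L_max ≈ 1.01 m

d_o = 70.7 mm, d_i = 57.6 mm
I = π(d_o⁴ − d_i⁴)/64 = π(70.7⁴ − 57.60⁴)/64 = 6.861×10^5 mm⁴
I = 6.861×10^-7 m⁴
At the buckling limit P_cr = P = 2.000×10^5 N
From P_cr = π²EI/(K·L)²:  L = (1/K)·√(π²EI/P_cr) = (1/2)·√(π²×1.20×10^11×6.861×10^-7/2.000×10^5)
L = 1.01 m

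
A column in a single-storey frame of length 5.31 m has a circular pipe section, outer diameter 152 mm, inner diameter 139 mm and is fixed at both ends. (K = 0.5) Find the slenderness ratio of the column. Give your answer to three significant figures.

λ ≈ 51.6

d_o = 152 mm, d_i = 139 mm
I = π(d_o⁴ − d_i⁴)/64 = π(152⁴ − 139.0⁴)/64 = 7.878×10^6 mm⁴
A = 2.971×10^3 mm²;  r_min = √(I/A) = √(7.878×10^6/2.971×10^3) = 51.49 mm
L_e = K·L = 0.5 × 5.31 m = 2.655 m = 2655.0 mm
λ = L_e / r_min = 2655.0 / 51.49 = 51.6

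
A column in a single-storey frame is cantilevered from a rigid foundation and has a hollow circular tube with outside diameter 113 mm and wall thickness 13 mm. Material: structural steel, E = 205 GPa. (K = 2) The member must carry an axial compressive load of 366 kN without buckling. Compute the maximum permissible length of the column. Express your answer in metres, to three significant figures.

L_max ≈ 2.68 m

Inner diameter d_i = 113 − 2×13 = 87.00 mm
I = π(d_o⁴ − d_i⁴)/64 = π(113⁴ − 87.00⁴)/64 = 5.191×10^6 mm⁴
I = 5.191×10^-6 m⁴
At the buckling limit P_cr = P = 3.660×10^5 N
From P_cr = π²EI/(K·L)²:  L = (1/K)·√(π²EI/P_cr) = (1/2)·√(π²×2.05×10^11×5.191×10^-6/3.660×10^5)
L = 2.68 m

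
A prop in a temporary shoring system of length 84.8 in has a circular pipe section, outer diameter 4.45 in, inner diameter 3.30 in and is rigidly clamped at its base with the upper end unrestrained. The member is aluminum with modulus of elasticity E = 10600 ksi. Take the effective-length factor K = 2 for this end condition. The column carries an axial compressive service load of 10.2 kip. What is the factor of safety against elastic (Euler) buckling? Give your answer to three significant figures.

d_o = 4.45 in, d_i = 3.30 in
I = π(d_o⁴ − d_i⁴)/64 = π(4.45⁴ − 3.300⁴)/64 = 13.43 in⁴
Effective length L_e = K·L = 2 × 84.8 = 169.6 in
P_cr = π²EI / L_e² = π² × 10600×10³ × 13.43 / 169.6² = 4.884×10^4 lb
Factor of safety n = P_cr / P = 48.838 / 10.2 = 4.79

n ≈ 4.79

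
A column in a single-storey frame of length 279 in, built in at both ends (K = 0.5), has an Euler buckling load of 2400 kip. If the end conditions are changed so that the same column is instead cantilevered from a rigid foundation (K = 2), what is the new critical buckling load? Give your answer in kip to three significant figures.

P_cr ≈ 150 kip

P_cr ∝ 1/K², so P_cr,new = P_cr,old × (K_old/K_new)² = 2400 × (0.5/2)²
= 2400 × 0.06250 = 150 kip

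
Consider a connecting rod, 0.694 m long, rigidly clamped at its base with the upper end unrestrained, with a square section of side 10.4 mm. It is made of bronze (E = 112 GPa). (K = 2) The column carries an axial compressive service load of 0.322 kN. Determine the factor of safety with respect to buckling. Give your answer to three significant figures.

n ≈ 1.74

I = a⁴/12 = 10.4⁴/12 = 974.9 mm⁴
I = 974.9 mm⁴ = 9.749×10^-10 m⁴
Effective length L_e = K·L = 2 × 0.694 = 1.388 m
P_cr = π²EI / L_e² = π² × 112×10⁹ × 9.749×10^-10 / 1.388² = 559.4 N
Factor of safety n = P_cr / P = 0.55936 / 0.322 = 1.74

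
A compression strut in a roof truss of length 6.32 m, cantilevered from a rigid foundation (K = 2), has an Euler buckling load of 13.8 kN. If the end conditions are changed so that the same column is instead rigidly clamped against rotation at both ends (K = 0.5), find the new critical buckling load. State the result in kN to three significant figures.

P_cr ∝ 1/K², so P_cr,new = P_cr,old × (K_old/K_new)² = 13.8 × (2/0.5)²
= 13.8 × 16.00 = 221 kN

P_cr ≈ 221 kN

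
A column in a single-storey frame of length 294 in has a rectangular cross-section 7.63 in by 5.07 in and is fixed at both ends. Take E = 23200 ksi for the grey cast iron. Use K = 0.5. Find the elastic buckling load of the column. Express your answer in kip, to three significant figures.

P_cr ≈ 878 kip

Buckling occurs about the weak axis: I_min = h·b³/12 with b = 5.07 in (the shorter side).
I_min = 7.63×5.07³/12 = 82.86 in⁴
Effective length L_e = K·L = 0.5 × 294 = 147.0 in
P_cr = π²EI / L_e² = π² × 23200×10³ × 82.86 / 147.0² = 8.781×10^5 lb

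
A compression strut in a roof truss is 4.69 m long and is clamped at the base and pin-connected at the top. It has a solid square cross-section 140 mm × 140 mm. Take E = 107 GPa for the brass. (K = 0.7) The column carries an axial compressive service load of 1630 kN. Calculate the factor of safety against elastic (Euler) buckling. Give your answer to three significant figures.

n ≈ 1.92

I = a⁴/12 = 140⁴/12 = 3.201×10^7 mm⁴
I = 3.201×10^7 mm⁴ = 3.201×10^-5 m⁴
Effective length L_e = K·L = 0.7 × 4.69 = 3.283 m
P_cr = π²EI / L_e² = π² × 107×10⁹ × 3.201×10^-5 / 3.283² = 3.137×10^6 N
Factor of safety n = P_cr / P = 3136.7 / 1630 = 1.92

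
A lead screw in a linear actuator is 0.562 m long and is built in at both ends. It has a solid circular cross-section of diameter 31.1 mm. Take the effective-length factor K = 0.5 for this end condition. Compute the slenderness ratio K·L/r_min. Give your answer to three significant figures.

I = πd⁴/64 = π×31.1⁴/64 = 4.592×10^4 mm⁴
A = 759.6 mm²;  r_min = √(I/A) = √(4.592×10^4/759.6) = 7.775 mm
L_e = K·L = 0.5 × 0.562 m = 0.2810 m = 281.00 mm
λ = L_e / r_min = 281.00 / 7.775 = 36.1

λ ≈ 36.1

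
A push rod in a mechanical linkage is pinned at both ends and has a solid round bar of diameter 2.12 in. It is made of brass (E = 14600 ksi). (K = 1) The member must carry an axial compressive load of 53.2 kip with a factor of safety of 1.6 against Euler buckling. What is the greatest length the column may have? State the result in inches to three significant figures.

L_max ≈ 41.0 in

I = πd⁴/64 = π×2.12⁴/64 = 0.9915 in⁴
Required critical load P_cr = n·P = 1.6 × 53.2 = 85.12 kip = 8.512×10^4 lb
From P_cr = π²EI/(K·L)²:  L = (1/K)·√(π²EI/P_cr) = (1/1)·√(π²×1.46×10^7×0.9915/8.512×10^4)
L = 41.0 in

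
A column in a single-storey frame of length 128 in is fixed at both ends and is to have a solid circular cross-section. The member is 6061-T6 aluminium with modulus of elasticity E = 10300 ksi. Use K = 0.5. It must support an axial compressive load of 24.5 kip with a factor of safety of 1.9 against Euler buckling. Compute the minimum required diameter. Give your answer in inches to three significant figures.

d ≈ 2.49 in

Required P_cr = n·P = 1.9 × 24.5 = 46.55 kip
L_e = K·L = 0.5 × 128 = 64.00 in
Required I = P_cr·L_e²/(π²E) = 4.655×10^4 × 64.00² / (π² × 1.03×10^7) = 1.876 in⁴
Solid circle: I = πd⁴/64  ⇒  d = (64I/π)^(1/4) = (64×1.876/π)^(1/4) = 2.49 in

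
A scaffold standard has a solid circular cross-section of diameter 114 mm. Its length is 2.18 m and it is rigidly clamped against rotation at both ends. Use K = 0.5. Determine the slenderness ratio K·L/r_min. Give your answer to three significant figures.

λ ≈ 38.2

For a solid circle r = d/4 = 114/4 = 28.50 mm
L_e = K·L = 0.5 × 2.18 m = 1.090 m = 1090.0 mm
λ = L_e / r_min = 1090.0 / 28.50 = 38.2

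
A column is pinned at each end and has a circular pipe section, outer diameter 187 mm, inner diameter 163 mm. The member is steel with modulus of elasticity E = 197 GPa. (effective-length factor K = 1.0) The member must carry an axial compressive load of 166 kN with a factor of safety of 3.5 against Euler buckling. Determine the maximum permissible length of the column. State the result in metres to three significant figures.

d_o = 187 mm, d_i = 163 mm
I = π(d_o⁴ − d_i⁴)/64 = π(187⁴ − 163.0⁴)/64 = 2.537×10^7 mm⁴
I = 2.537×10^-5 m⁴
Required critical load P_cr = n·P = 3.5 × 166 = 581.0 kN = 5.810×10^5 N
From P_cr = π²EI/(K·L)²:  L = (1/K)·√(π²EI/P_cr) = (1/1)·√(π²×1.97×10^11×2.537×10^-5/5.810×10^5)
L = 9.21 m

L_max ≈ 9.21 m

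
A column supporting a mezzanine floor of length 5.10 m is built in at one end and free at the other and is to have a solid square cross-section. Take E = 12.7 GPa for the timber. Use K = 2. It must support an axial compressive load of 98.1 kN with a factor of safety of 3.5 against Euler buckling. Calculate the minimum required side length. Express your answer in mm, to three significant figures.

a ≈ 242 mm

Required P_cr = n·P = 3.5 × 98.1 = 343.3 kN
L_e = K·L = 2 × 5.10 = 10.20 m
Required I = P_cr·L_e²/(π²E) = 3.433×10^5 × 10.20² / (π² × 1.27×10^10) = 2.850×10^-4 m⁴
I_req = 2.850×10^8 mm⁴
Solid square: I = a⁴/12  ⇒  a = (12I)^(1/4) = (12×2.850×10^8)^(1/4) = 242 mm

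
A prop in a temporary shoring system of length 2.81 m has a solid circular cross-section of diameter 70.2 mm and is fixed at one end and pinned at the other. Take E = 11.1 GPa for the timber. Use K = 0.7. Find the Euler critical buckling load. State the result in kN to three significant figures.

P_cr ≈ 33.8 kN

I = πd⁴/64 = π×70.2⁴/64 = 1.192×10^6 mm⁴
I = 1.192×10^6 mm⁴ = 1.192×10^-6 m⁴
Effective length L_e = K·L = 0.7 × 2.81 = 1.967 m
P_cr = π²EI / L_e² = π² × 11.1×10⁹ × 1.192×10^-6 / 1.967² = 3.375×10^4 N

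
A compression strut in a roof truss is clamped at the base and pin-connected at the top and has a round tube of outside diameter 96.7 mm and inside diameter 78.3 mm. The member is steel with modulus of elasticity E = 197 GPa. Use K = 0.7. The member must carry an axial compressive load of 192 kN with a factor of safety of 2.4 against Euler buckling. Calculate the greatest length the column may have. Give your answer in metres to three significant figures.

d_o = 96.7 mm, d_i = 78.3 mm
I = π(d_o⁴ − d_i⁴)/64 = π(96.7⁴ − 78.30⁴)/64 = 2.447×10^6 mm⁴
I = 2.447×10^-6 m⁴
Required critical load P_cr = n·P = 2.4 × 192 = 460.8 kN = 4.608×10^5 N
From P_cr = π²EI/(K·L)²:  L = (1/K)·√(π²EI/P_cr) = (1/0.7)·√(π²×1.97×10^11×2.447×10^-6/4.608×10^5)
L = 4.59 m

L_max ≈ 4.59 m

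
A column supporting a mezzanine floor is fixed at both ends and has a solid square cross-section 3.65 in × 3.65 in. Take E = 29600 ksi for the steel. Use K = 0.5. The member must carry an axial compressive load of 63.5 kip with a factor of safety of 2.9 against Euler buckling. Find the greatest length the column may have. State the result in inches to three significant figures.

L_max ≈ 306 in

I = a⁴/12 = 3.65⁴/12 = 14.79 in⁴
Required critical load P_cr = n·P = 2.9 × 63.5 = 184.2 kip = 1.841×10^5 lb
From P_cr = π²EI/(K·L)²:  L = (1/K)·√(π²EI/P_cr) = (1/0.5)·√(π²×2.96×10^7×14.79/1.841×10^5)
L = 306 in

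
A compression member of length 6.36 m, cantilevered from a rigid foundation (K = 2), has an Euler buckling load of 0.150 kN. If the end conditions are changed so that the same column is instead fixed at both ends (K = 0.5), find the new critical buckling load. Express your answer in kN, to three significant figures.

P_cr ∝ 1/K², so P_cr,new = P_cr,old × (K_old/K_new)² = 0.150 × (2/0.5)²
= 0.150 × 16.00 = 2.40 kN

P_cr ≈ 2.40 kN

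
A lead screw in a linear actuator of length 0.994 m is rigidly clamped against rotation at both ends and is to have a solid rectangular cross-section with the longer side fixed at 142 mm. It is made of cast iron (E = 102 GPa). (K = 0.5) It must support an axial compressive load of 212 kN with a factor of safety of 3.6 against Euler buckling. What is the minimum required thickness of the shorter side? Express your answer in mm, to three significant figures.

b ≈ 25.1 mm

Required P_cr = n·P = 3.6 × 212 = 763.2 kN
L_e = K·L = 0.5 × 0.994 = 0.4970 m
Required I = P_cr·L_e²/(π²E) = 7.632×10^5 × 0.4970² / (π² × 1.02×10^11) = 1.873×10^-7 m⁴
I_req = 1.873×10^5 mm⁴
Rectangle, weak axis: I_min = h·b³/12 with h = 142 mm fixed  ⇒  b = (12I/h)^(1/3) = 25.1 mm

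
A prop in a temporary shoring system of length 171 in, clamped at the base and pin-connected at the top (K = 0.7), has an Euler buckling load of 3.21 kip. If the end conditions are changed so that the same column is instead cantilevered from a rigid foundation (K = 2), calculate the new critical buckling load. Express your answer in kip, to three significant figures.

P_cr ∝ 1/K², so P_cr,new = P_cr,old × (K_old/K_new)² = 3.21 × (0.7/2)²
= 3.21 × 0.1225 = 0.393 kip

P_cr ≈ 0.393 kip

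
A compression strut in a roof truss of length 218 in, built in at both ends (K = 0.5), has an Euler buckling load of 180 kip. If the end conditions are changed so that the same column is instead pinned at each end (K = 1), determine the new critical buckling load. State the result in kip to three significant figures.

P_cr ∝ 1/K², so P_cr,new = P_cr,old × (K_old/K_new)² = 180 × (0.5/1)²
= 180 × 0.2500 = 45.0 kip

P_cr ≈ 45.0 kip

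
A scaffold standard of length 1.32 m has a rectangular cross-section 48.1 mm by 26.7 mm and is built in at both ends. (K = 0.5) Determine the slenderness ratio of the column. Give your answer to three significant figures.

Buckling occurs about the weak axis: I_min = h·b³/12 with b = 26.7 mm (the shorter side).
I_min = 48.1×26.7³/12 = 7.630×10^4 mm⁴
A = 1.284×10^3 mm²;  r_min = √(I/A) = √(7.630×10^4/1.284×10^3) = 7.708 mm
L_e = K·L = 0.5 × 1.32 m = 0.6600 m = 660.00 mm
λ = L_e / r_min = 660.00 / 7.708 = 85.6

λ ≈ 85.6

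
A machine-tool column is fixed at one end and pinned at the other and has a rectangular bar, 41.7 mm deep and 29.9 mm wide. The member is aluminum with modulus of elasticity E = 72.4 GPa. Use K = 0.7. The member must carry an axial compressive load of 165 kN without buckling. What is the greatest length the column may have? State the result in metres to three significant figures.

Buckling occurs about the weak axis: I_min = h·b³/12 with b = 29.9 mm (the shorter side).
I_min = 41.7×29.9³/12 = 9.289×10^4 mm⁴
I = 9.289×10^-8 m⁴
At the buckling limit P_cr = P = 1.650×10^5 N
From P_cr = π²EI/(K·L)²:  L = (1/K)·√(π²EI/P_cr) = (1/0.7)·√(π²×7.24×10^10×9.289×10^-8/1.650×10^5)
L = 0.906 m

L_max ≈ 0.906 m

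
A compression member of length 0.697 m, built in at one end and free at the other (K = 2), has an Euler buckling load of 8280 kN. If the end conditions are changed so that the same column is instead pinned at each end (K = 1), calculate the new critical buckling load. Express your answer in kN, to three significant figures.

P_cr ∝ 1/K², so P_cr,new = P_cr,old × (K_old/K_new)² = 8280 × (2/1)²
= 8280 × 4.000 = 33100 kN

P_cr ≈ 33100 kN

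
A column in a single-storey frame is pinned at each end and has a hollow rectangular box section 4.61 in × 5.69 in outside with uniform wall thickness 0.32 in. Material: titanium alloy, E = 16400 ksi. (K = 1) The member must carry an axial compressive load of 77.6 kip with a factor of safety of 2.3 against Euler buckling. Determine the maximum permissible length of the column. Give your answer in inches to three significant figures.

L_max ≈ 135 in

Inner dimensions: h_i = 5.69 − 2×0.32 = 5.050 in, b_i = 4.61 − 2×0.32 = 3.970 in
Weak-axis I_min = (h_o·b_o³ − h_i·b_i³)/12 with b_o = 4.61, b_i = 3.970 in (shorter outer/inner sides).
I_min = (5.69×4.61³ − 5.050×3.970³)/12 = 20.12 in⁴
Required critical load P_cr = n·P = 2.3 × 77.6 = 178.5 kip = 1.785×10^5 lb
From P_cr = π²EI/(K·L)²:  L = (1/K)·√(π²EI/P_cr) = (1/1)·√(π²×1.64×10^7×20.12/1.785×10^5)
L = 135 in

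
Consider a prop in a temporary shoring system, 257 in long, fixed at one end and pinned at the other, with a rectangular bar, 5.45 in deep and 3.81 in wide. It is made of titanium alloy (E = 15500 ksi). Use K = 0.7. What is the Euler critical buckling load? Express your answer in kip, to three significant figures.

P_cr ≈ 119 kip

Buckling occurs about the weak axis: I_min = h·b³/12 with b = 3.81 in (the shorter side).
I_min = 5.45×3.81³/12 = 25.12 in⁴
Effective length L_e = K·L = 0.7 × 257 = 179.9 in
P_cr = π²EI / L_e² = π² × 15500×10³ × 25.12 / 179.9² = 1.187×10^5 lb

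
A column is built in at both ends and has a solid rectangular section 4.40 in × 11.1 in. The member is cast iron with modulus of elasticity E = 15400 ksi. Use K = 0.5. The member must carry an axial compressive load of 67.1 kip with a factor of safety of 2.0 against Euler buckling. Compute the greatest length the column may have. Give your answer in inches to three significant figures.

L_max ≈ 597 in

Buckling occurs about the weak axis: I_min = h·b³/12 with b = 4.40 in (the shorter side).
I_min = 11.1×4.40³/12 = 78.80 in⁴
Required critical load P_cr = n·P = 2.0 × 67.1 = 134.2 kip = 1.342×10^5 lb
From P_cr = π²EI/(K·L)²:  L = (1/K)·√(π²EI/P_cr) = (1/0.5)·√(π²×1.54×10^7×78.80/1.342×10^5)
L = 597 in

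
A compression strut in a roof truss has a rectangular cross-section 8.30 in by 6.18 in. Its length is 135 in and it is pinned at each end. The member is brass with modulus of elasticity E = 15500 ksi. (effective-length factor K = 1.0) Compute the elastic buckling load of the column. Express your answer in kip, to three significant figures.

P_cr ≈ 1370 kip

Buckling occurs about the weak axis: I_min = h·b³/12 with b = 6.18 in (the shorter side).
I_min = 8.30×6.18³/12 = 163.3 in⁴
Effective length L_e = K·L = 1 × 135 = 135.0 in
P_cr = π²EI / L_e² = π² × 15500×10³ × 163.3 / 135.0² = 1.370×10^6 lb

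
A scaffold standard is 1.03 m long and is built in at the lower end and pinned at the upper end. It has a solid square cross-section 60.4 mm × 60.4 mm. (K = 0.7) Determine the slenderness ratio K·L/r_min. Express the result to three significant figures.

λ ≈ 41.4

For a square r = a/√12 = 60.4/√12 = 17.44 mm
L_e = K·L = 0.7 × 1.03 m = 0.7210 m = 721.00 mm
λ = L_e / r_min = 721.00 / 17.44 = 41.4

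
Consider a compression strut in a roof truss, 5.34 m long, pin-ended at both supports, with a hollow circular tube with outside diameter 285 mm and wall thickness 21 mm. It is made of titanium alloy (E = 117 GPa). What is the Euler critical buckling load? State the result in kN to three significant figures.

P_cr ≈ 6180 kN

Inner diameter d_i = 285 − 2×21 = 243.0 mm
I = π(d_o⁴ − d_i⁴)/64 = π(285⁴ − 243.0⁴)/64 = 1.527×10^8 mm⁴
I = 1.527×10^8 mm⁴ = 1.527×10^-4 m⁴
Effective length L_e = K·L = 1 × 5.34 = 5.340 m
P_cr = π²EI / L_e² = π² × 117×10⁹ × 1.527×10^-4 / 5.340² = 6.183×10^6 N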